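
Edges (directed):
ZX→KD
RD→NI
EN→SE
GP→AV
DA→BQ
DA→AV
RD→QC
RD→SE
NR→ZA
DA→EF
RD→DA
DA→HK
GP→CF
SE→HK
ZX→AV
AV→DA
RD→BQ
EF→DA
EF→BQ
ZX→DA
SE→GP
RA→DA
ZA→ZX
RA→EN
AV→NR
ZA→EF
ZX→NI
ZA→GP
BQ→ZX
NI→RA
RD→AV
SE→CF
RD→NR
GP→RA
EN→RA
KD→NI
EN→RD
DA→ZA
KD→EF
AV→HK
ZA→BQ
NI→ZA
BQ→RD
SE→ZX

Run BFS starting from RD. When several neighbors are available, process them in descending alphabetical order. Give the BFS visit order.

RD, SE, QC, NR, NI, DA, BQ, AV, ZX, HK, GP, CF, ZA, RA, EF, KD, EN

Visit RD; enqueue SE, QC, NR, NI, DA, BQ, AV → queue [SE, QC, NR, NI, DA, BQ, AV]
Visit SE; enqueue ZX, HK, GP, CF → queue [QC, NR, NI, DA, BQ, AV, ZX, HK, GP, CF]
Visit QC → queue [NR, NI, DA, BQ, AV, ZX, HK, GP, CF]
Visit NR; enqueue ZA → queue [NI, DA, BQ, AV, ZX, HK, GP, CF, ZA]
Visit NI; enqueue RA → queue [DA, BQ, AV, ZX, HK, GP, CF, ZA, RA]
Visit DA; enqueue EF → queue [BQ, AV, ZX, HK, GP, CF, ZA, RA, EF]
Visit BQ → queue [AV, ZX, HK, GP, CF, ZA, RA, EF]
Visit AV → queue [ZX, HK, GP, CF, ZA, RA, EF]
Visit ZX; enqueue KD → queue [HK, GP, CF, ZA, RA, EF, KD]
Visit HK → queue [GP, CF, ZA, RA, EF, KD]
Visit GP → queue [CF, ZA, RA, EF, KD]
Visit CF → queue [ZA, RA, EF, KD]
Visit ZA → queue [RA, EF, KD]
Visit RA; enqueue EN → queue [EF, KD, EN]
Visit EF → queue [KD, EN]
Visit KD → queue [EN]
Visit EN → queue []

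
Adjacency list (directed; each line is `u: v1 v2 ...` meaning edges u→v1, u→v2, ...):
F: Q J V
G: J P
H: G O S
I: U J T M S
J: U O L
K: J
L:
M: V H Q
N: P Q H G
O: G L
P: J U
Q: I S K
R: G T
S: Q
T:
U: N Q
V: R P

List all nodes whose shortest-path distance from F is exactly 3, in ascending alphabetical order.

G, M, N, T

Level 0: F
Level 1: J, Q, V
Level 2: I, K, L, O, P, R, S, U
Level 3: G, M, N, T
Level 4: H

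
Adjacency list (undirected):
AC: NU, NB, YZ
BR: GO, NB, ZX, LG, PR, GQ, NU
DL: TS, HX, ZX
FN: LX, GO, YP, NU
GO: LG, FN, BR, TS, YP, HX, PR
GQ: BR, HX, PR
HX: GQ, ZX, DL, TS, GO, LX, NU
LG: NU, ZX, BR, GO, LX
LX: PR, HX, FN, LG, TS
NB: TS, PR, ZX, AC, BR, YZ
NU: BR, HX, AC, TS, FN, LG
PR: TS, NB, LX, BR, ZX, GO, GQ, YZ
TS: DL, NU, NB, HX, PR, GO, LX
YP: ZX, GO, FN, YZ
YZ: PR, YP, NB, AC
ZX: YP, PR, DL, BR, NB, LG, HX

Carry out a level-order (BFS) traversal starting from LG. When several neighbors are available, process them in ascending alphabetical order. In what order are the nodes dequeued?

LG, BR, GO, LX, NU, ZX, GQ, NB, PR, FN, HX, TS, YP, AC, DL, YZ

Visit LG; enqueue BR, GO, LX, NU, ZX → queue [BR, GO, LX, NU, ZX]
Visit BR; enqueue GQ, NB, PR → queue [GO, LX, NU, ZX, GQ, NB, PR]
Visit GO; enqueue FN, HX, TS, YP → queue [LX, NU, ZX, GQ, NB, PR, FN, HX, TS, YP]
Visit LX → queue [NU, ZX, GQ, NB, PR, FN, HX, TS, YP]
Visit NU; enqueue AC → queue [ZX, GQ, NB, PR, FN, HX, TS, YP, AC]
Visit ZX; enqueue DL → queue [GQ, NB, PR, FN, HX, TS, YP, AC, DL]
Visit GQ → queue [NB, PR, FN, HX, TS, YP, AC, DL]
Visit NB; enqueue YZ → queue [PR, FN, HX, TS, YP, AC, DL, YZ]
Visit PR → queue [FN, HX, TS, YP, AC, DL, YZ]
Visit FN → queue [HX, TS, YP, AC, DL, YZ]
Visit HX → queue [TS, YP, AC, DL, YZ]
Visit TS → queue [YP, AC, DL, YZ]
Visit YP → queue [AC, DL, YZ]
Visit AC → queue [DL, YZ]
Visit DL → queue [YZ]
Visit YZ → queue []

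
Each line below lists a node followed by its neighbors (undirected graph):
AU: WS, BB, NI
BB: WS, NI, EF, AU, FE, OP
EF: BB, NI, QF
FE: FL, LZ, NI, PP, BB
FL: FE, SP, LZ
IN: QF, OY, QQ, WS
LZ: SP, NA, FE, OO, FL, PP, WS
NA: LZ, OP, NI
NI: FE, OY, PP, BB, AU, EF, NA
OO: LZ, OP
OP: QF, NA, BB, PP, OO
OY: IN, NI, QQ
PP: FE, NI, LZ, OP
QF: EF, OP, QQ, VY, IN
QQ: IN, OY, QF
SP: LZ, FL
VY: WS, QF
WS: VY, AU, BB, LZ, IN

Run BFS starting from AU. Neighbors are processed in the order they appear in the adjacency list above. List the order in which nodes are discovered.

Visit AU; enqueue WS, BB, NI → queue [WS, BB, NI]
Visit WS; enqueue VY, LZ, IN → queue [BB, NI, VY, LZ, IN]
Visit BB; enqueue EF, FE, OP → queue [NI, VY, LZ, IN, EF, FE, OP]
Visit NI; enqueue OY, PP, NA → queue [VY, LZ, IN, EF, FE, OP, OY, PP, NA]
Visit VY; enqueue QF → queue [LZ, IN, EF, FE, OP, OY, PP, NA, QF]
Visit LZ; enqueue SP, OO, FL → queue [IN, EF, FE, OP, OY, PP, NA, QF, SP, OO, FL]
Visit IN; enqueue QQ → queue [EF, FE, OP, OY, PP, NA, QF, SP, OO, FL, QQ]
Visit EF → queue [FE, OP, OY, PP, NA, QF, SP, OO, FL, QQ]
Visit FE → queue [OP, OY, PP, NA, QF, SP, OO, FL, QQ]
Visit OP → queue [OY, PP, NA, QF, SP, OO, FL, QQ]
Visit OY → queue [PP, NA, QF, SP, OO, FL, QQ]
Visit PP → queue [NA, QF, SP, OO, FL, QQ]
Visit NA → queue [QF, SP, OO, FL, QQ]
Visit QF → queue [SP, OO, FL, QQ]
Visit SP → queue [OO, FL, QQ]
Visit OO → queue [FL, QQ]
Visit FL → queue [QQ]
Visit QQ → queue []

AU, WS, BB, NI, VY, LZ, IN, EF, FE, OP, OY, PP, NA, QF, SP, OO, FL, QQ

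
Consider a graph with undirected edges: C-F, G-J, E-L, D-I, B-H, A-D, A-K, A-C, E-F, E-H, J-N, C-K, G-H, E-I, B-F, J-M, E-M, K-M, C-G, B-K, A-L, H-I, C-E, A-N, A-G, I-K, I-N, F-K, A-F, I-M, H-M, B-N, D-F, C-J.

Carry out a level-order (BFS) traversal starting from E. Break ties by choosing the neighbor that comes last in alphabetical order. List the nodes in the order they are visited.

Visit E; enqueue M, L, I, H, F, C → queue [M, L, I, H, F, C]
Visit M; enqueue K, J → queue [L, I, H, F, C, K, J]
Visit L; enqueue A → queue [I, H, F, C, K, J, A]
Visit I; enqueue N, D → queue [H, F, C, K, J, A, N, D]
Visit H; enqueue G, B → queue [F, C, K, J, A, N, D, G, B]
Visit F → queue [C, K, J, A, N, D, G, B]
Visit C → queue [K, J, A, N, D, G, B]
Visit K → queue [J, A, N, D, G, B]
Visit J → queue [A, N, D, G, B]
Visit A → queue [N, D, G, B]
Visit N → queue [D, G, B]
Visit D → queue [G, B]
Visit G → queue [B]
Visit B → queue []

E, M, L, I, H, F, C, K, J, A, N, D, G, B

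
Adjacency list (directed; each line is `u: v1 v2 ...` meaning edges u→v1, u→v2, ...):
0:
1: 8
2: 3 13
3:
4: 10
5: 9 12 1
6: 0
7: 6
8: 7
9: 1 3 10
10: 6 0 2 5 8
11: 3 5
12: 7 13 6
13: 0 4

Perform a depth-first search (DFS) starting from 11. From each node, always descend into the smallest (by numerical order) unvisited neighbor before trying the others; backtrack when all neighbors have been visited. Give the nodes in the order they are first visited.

Visit 11
11 → 3
11 → 5
5 → 1
1 → 8
8 → 7
7 → 6
6 → 0
5 → 9
9 → 10
10 → 2
2 → 13
13 → 4
5 → 12

11 → 3 → 5 → 1 → 8 → 7 → 6 → 0 → 9 → 10 → 2 → 13 → 4 → 12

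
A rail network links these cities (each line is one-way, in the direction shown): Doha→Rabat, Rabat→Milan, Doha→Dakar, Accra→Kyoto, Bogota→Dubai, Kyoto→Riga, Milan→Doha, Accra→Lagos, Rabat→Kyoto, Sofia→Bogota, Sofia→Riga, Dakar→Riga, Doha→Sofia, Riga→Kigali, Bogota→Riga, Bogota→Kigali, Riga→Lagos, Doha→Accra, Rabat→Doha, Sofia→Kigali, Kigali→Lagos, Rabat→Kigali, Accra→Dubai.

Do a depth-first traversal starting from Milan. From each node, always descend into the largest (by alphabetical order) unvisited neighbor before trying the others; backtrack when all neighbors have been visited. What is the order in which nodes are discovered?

Visit Milan
Milan → Doha
Doha → Sofia
Sofia → Riga
Riga → Lagos
Riga → Kigali
Sofia → Bogota
Bogota → Dubai
Doha → Rabat
Rabat → Kyoto
Doha → Dakar
Doha → Accra

Milan, Doha, Sofia, Riga, Lagos, Kigali, Bogota, Dubai, Rabat, Kyoto, Dakar, Accra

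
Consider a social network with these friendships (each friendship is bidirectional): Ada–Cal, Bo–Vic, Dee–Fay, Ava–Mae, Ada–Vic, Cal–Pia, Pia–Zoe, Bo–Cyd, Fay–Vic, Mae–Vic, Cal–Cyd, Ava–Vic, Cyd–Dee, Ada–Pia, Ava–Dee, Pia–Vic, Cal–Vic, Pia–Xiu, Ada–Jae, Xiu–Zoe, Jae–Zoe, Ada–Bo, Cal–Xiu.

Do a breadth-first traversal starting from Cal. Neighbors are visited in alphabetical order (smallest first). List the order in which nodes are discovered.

Cal Ada Cyd Pia Vic Xiu Bo Jae Dee Zoe Ava Fay Mae

Visit Cal; enqueue Ada, Cyd, Pia, Vic, Xiu → queue [Ada, Cyd, Pia, Vic, Xiu]
Visit Ada; enqueue Bo, Jae → queue [Cyd, Pia, Vic, Xiu, Bo, Jae]
Visit Cyd; enqueue Dee → queue [Pia, Vic, Xiu, Bo, Jae, Dee]
Visit Pia; enqueue Zoe → queue [Vic, Xiu, Bo, Jae, Dee, Zoe]
Visit Vic; enqueue Ava, Fay, Mae → queue [Xiu, Bo, Jae, Dee, Zoe, Ava, Fay, Mae]
Visit Xiu → queue [Bo, Jae, Dee, Zoe, Ava, Fay, Mae]
Visit Bo → queue [Jae, Dee, Zoe, Ava, Fay, Mae]
Visit Jae → queue [Dee, Zoe, Ava, Fay, Mae]
Visit Dee → queue [Zoe, Ava, Fay, Mae]
Visit Zoe → queue [Ava, Fay, Mae]
Visit Ava → queue [Fay, Mae]
Visit Fay → queue [Mae]
Visit Mae → queue []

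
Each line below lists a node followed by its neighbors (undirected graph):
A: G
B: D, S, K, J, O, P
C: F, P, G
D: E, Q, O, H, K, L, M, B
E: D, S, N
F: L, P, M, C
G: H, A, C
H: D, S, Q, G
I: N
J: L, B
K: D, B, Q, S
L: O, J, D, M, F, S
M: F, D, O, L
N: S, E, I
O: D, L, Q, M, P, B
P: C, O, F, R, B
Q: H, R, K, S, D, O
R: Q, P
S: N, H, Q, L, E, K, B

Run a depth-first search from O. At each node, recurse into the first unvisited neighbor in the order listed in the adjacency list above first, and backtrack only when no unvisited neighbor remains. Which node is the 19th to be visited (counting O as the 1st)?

A

Visit O
O → D
D → E
E → S
S → N
N → I
S → H
H → Q
Q → R
R → P
P → C
C → F
F → L
L → J
J → B
B → K
L → M
C → G
G → A

Visit order: O, D, E, S, N, I, H, Q, R, P, C, F, L, J, B, K, M, G, A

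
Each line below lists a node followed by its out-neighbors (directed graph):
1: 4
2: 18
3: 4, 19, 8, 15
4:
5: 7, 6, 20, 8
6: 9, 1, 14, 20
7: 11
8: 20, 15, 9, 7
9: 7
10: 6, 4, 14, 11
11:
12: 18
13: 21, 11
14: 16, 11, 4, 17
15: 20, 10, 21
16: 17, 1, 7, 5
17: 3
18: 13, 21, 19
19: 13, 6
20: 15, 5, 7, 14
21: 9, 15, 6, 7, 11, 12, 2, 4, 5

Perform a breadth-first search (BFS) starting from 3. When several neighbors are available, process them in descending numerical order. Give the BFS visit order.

3 -> 19 -> 15 -> 8 -> 4 -> 13 -> 6 -> 21 -> 20 -> 10 -> 9 -> 7 -> 11 -> 14 -> 1 -> 12 -> 5 -> 2 -> 17 -> 16 -> 18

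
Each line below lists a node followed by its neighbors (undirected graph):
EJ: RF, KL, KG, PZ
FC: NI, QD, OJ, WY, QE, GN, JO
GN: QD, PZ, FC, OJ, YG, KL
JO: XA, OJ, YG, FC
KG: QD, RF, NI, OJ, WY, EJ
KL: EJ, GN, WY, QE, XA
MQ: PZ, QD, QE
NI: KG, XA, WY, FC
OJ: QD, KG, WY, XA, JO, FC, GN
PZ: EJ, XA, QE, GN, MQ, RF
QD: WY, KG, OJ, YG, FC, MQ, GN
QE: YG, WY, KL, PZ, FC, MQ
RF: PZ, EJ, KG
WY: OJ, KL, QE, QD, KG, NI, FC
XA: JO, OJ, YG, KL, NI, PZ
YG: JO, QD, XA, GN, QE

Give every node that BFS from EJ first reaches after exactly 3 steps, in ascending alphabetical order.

FC, JO, YG

Level 0: EJ
Level 1: KG, KL, PZ, RF
Level 2: GN, MQ, NI, OJ, QD, QE, WY, XA
Level 3: FC, JO, YG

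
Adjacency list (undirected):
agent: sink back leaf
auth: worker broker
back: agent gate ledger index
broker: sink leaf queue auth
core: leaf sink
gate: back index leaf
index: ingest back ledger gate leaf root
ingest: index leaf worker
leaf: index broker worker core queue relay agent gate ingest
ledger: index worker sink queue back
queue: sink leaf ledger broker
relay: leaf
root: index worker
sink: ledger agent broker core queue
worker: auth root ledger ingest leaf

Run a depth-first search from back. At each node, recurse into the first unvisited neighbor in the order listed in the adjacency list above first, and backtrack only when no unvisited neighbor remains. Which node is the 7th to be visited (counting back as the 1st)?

Visit back
back → agent
agent → sink
sink → ledger
ledger → index
index → ingest
ingest → leaf
leaf → broker
broker → queue
broker → auth
auth → worker
worker → root
leaf → core
leaf → relay
leaf → gate

Visit order: back, agent, sink, ledger, index, ingest, leaf, broker, queue, auth, worker, root, core, relay, gate

leaf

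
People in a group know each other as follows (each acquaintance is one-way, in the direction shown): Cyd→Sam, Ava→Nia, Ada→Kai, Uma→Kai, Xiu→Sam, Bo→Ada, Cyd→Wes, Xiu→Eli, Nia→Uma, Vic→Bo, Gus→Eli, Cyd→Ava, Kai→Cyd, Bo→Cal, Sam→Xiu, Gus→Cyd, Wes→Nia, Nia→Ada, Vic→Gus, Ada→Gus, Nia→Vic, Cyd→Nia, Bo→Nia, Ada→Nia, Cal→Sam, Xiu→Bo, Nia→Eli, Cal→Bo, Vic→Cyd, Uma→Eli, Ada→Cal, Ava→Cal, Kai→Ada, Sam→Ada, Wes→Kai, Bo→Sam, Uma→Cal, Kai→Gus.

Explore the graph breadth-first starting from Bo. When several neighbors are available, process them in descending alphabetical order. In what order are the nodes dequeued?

Visit Bo; enqueue Sam, Nia, Cal, Ada → queue [Sam, Nia, Cal, Ada]
Visit Sam; enqueue Xiu → queue [Nia, Cal, Ada, Xiu]
Visit Nia; enqueue Vic, Uma, Eli → queue [Cal, Ada, Xiu, Vic, Uma, Eli]
Visit Cal → queue [Ada, Xiu, Vic, Uma, Eli]
Visit Ada; enqueue Kai, Gus → queue [Xiu, Vic, Uma, Eli, Kai, Gus]
Visit Xiu → queue [Vic, Uma, Eli, Kai, Gus]
Visit Vic; enqueue Cyd → queue [Uma, Eli, Kai, Gus, Cyd]
Visit Uma → queue [Eli, Kai, Gus, Cyd]
Visit Eli → queue [Kai, Gus, Cyd]
Visit Kai → queue [Gus, Cyd]
Visit Gus → queue [Cyd]
Visit Cyd; enqueue Wes, Ava → queue [Wes, Ava]
Visit Wes → queue [Ava]
Visit Ava → queue []

Bo Sam Nia Cal Ada Xiu Vic Uma Eli Kai Gus Cyd Wes Ava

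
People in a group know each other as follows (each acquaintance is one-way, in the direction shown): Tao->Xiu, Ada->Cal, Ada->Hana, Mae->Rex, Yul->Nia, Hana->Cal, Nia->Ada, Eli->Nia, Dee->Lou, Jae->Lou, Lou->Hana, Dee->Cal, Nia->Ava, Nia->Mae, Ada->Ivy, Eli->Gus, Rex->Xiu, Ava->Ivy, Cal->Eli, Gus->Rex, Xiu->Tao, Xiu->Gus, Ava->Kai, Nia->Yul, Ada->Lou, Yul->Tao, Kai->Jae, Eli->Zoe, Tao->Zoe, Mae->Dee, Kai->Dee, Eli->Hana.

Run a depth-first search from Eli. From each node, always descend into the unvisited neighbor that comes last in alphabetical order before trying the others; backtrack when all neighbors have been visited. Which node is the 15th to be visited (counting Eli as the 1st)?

Kai

Visit Eli
Eli → Zoe
Eli → Nia
Nia → Yul
Yul → Tao
Tao → Xiu
Xiu → Gus
Gus → Rex
Nia → Mae
Mae → Dee
Dee → Lou
Lou → Hana
Hana → Cal
Nia → Ava
Ava → Kai
Kai → Jae
Ava → Ivy
Nia → Ada

Visit order: Eli, Zoe, Nia, Yul, Tao, Xiu, Gus, Rex, Mae, Dee, Lou, Hana, Cal, Ava, Kai, Jae, Ivy, Ada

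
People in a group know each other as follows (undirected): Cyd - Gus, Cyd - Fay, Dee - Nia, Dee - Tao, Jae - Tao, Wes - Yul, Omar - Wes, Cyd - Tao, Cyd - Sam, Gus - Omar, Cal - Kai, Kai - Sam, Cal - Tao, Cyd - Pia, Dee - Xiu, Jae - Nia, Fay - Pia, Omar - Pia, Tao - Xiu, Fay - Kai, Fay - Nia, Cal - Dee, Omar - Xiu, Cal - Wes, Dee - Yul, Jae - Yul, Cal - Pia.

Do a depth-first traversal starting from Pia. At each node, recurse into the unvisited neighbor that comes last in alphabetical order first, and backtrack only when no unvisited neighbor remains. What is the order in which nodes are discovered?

Pia, Omar, Xiu, Tao, Jae, Yul, Wes, Cal, Kai, Sam, Cyd, Gus, Fay, Nia, Dee

Visit Pia
Pia → Omar
Omar → Xiu
Xiu → Tao
Tao → Jae
Jae → Yul
Yul → Wes
Wes → Cal
Cal → Kai
Kai → Sam
Sam → Cyd
Cyd → Gus
Cyd → Fay
Fay → Nia
Nia → Dee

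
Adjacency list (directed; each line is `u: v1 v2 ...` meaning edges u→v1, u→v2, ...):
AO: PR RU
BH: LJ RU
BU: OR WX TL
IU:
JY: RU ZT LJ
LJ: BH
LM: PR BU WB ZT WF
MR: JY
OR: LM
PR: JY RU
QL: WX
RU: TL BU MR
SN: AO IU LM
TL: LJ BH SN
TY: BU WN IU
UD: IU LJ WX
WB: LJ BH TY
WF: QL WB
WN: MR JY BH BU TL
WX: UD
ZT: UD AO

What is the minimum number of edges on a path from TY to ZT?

3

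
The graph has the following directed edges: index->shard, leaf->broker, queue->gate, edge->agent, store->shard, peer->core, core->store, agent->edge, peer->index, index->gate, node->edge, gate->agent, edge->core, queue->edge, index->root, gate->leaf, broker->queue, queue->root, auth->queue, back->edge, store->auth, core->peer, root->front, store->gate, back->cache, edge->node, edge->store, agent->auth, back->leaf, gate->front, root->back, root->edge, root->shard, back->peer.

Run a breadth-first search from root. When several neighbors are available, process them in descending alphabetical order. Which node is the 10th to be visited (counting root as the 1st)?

peer

Visit root; enqueue shard, front, edge, back → queue [shard, front, edge, back]
Visit shard → queue [front, edge, back]
Visit front → queue [edge, back]
Visit edge; enqueue store, node, core, agent → queue [back, store, node, core, agent]
Visit back; enqueue peer, leaf, cache → queue [store, node, core, agent, peer, leaf, cache]
Visit store; enqueue gate, auth → queue [node, core, agent, peer, leaf, cache, gate, auth]
Visit node → queue [core, agent, peer, leaf, cache, gate, auth]
Visit core → queue [agent, peer, leaf, cache, gate, auth]
Visit agent → queue [peer, leaf, cache, gate, auth]
Visit peer; enqueue index → queue [leaf, cache, gate, auth, index]
Visit leaf; enqueue broker → queue [cache, gate, auth, index, broker]
Visit cache → queue [gate, auth, index, broker]
Visit gate → queue [auth, index, broker]
Visit auth; enqueue queue → queue [index, broker, queue]
Visit index → queue [broker, queue]
Visit broker → queue [queue]
Visit queue → queue []

Visit order: root, shard, front, edge, back, store, node, core, agent, peer, leaf, cache, gate, auth, index, broker, queue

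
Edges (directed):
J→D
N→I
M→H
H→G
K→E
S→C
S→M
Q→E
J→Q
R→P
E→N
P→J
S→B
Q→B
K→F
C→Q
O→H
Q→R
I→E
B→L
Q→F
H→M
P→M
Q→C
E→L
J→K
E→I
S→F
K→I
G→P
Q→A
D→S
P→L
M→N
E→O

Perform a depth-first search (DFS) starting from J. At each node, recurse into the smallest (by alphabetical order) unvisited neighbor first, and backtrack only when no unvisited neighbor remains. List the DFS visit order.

J → D → S → B → L → C → Q → A → E → I → N → O → H → G → P → M → F → R → K

Visit J
J → D
D → S
S → B
B → L
S → C
C → Q
Q → A
Q → E
E → I
E → N
E → O
O → H
H → G
G → P
P → M
Q → F
Q → R
J → K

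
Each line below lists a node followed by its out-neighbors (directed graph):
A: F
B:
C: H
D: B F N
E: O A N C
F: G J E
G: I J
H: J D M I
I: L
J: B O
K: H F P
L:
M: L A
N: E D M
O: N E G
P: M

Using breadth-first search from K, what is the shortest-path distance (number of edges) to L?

Level 0: K
Level 1: F, H, P
Level 2: D, E, G, I, J, M
Level 3: A, B, C, L, N, O
L first appears at level 3.

3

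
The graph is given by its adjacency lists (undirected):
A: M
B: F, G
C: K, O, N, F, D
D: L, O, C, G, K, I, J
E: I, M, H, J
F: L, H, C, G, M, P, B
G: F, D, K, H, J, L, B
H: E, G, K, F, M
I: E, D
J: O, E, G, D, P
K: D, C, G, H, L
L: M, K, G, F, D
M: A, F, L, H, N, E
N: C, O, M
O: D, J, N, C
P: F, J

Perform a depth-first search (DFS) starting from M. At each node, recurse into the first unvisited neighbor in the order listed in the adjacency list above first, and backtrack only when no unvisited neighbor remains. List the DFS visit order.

M A F L K D O J E I H G B P N C

Visit M
M → A
M → F
F → L
L → K
K → D
D → O
O → J
J → E
E → I
E → H
H → G
G → B
J → P
O → N
N → C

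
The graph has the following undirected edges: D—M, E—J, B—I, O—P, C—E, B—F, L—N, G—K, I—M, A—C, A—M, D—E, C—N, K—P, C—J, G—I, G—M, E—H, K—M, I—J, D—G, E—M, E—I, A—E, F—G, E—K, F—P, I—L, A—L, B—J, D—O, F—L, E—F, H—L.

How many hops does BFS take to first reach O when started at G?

2

Level 0: G
Level 1: D, F, I, K, M
Level 2: A, B, E, J, L, O, P
Level 3: C, H, N
O first appears at level 2.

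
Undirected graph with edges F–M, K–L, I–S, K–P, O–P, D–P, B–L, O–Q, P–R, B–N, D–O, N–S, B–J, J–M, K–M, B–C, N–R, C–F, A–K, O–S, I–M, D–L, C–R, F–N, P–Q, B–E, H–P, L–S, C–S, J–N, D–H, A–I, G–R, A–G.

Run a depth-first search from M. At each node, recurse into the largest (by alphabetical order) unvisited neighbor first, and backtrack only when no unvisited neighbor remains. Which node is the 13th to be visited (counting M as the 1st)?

Visit M
M → K
K → P
P → R
R → N
N → S
S → O
O → Q
O → D
D → L
L → B
B → J
B → E
B → C
C → F
D → H
S → I
I → A
A → G

Visit order: M, K, P, R, N, S, O, Q, D, L, B, J, E, C, F, H, I, A, G

E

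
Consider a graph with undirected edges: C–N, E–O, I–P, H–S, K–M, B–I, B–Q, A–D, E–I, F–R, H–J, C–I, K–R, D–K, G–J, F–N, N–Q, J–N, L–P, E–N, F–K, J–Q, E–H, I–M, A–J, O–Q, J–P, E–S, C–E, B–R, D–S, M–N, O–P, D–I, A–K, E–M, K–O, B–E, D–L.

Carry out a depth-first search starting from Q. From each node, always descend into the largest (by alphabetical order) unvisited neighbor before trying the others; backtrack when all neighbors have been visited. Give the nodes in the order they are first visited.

Q, O, P, L, D, S, H, J, N, M, K, R, F, B, I, E, C, A, G

Visit Q
Q → O
O → P
P → L
L → D
D → S
S → H
H → J
J → N
N → M
M → K
K → R
R → F
R → B
B → I
I → E
E → C
K → A
J → G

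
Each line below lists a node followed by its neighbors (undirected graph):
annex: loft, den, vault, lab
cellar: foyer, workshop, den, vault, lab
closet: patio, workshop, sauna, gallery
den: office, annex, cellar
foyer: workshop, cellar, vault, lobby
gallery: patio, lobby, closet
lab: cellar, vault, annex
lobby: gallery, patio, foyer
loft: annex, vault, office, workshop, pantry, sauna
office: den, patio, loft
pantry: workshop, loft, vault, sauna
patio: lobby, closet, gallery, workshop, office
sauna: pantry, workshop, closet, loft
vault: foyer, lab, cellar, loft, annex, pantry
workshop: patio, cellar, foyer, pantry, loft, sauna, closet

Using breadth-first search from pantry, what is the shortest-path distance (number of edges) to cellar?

Level 0: pantry
Level 1: loft, sauna, vault, workshop
Level 2: annex, cellar, closet, foyer, lab, office, patio
Level 3: den, gallery, lobby
cellar first appears at level 2.

2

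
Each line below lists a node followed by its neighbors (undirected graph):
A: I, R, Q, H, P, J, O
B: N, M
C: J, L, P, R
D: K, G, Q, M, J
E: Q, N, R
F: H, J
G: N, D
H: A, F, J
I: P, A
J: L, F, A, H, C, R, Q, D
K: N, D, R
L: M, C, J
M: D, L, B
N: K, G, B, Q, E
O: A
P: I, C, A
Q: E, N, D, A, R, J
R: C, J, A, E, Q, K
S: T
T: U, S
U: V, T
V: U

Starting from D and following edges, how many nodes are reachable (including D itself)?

BFS from D visits: D, K, G, Q, M, J, N, R, E, A, L, B, F, H, C, I, P, O
Reachable nodes: 18 of 22 total.

18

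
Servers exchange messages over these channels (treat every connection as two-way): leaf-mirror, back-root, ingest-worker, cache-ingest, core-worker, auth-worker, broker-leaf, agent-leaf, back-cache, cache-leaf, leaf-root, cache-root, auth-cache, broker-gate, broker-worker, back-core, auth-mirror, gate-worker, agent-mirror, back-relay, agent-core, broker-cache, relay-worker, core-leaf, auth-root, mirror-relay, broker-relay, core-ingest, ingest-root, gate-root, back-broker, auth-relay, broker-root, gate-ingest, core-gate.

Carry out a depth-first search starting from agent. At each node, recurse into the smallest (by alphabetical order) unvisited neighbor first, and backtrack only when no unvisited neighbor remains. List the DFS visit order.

agent → core → back → broker → cache → auth → mirror → leaf → root → gate → ingest → worker → relay

Visit agent
agent → core
core → back
back → broker
broker → cache
cache → auth
auth → mirror
mirror → leaf
leaf → root
root → gate
gate → ingest
ingest → worker
worker → relay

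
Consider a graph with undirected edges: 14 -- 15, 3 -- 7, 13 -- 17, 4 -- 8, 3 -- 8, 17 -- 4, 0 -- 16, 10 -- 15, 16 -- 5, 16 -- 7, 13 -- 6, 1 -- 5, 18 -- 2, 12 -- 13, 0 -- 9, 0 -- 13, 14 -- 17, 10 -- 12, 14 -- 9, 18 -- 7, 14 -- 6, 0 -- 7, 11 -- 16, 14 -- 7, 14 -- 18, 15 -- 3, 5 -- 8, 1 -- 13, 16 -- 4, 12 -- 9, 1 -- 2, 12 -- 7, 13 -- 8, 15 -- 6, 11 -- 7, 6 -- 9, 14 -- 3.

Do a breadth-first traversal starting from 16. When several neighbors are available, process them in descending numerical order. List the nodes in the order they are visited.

Visit 16; enqueue 11, 7, 5, 4, 0 → queue [11, 7, 5, 4, 0]
Visit 11 → queue [7, 5, 4, 0]
Visit 7; enqueue 18, 14, 12, 3 → queue [5, 4, 0, 18, 14, 12, 3]
Visit 5; enqueue 8, 1 → queue [4, 0, 18, 14, 12, 3, 8, 1]
Visit 4; enqueue 17 → queue [0, 18, 14, 12, 3, 8, 1, 17]
Visit 0; enqueue 13, 9 → queue [18, 14, 12, 3, 8, 1, 17, 13, 9]
Visit 18; enqueue 2 → queue [14, 12, 3, 8, 1, 17, 13, 9, 2]
Visit 14; enqueue 15, 6 → queue [12, 3, 8, 1, 17, 13, 9, 2, 15, 6]
Visit 12; enqueue 10 → queue [3, 8, 1, 17, 13, 9, 2, 15, 6, 10]
Visit 3 → queue [8, 1, 17, 13, 9, 2, 15, 6, 10]
Visit 8 → queue [1, 17, 13, 9, 2, 15, 6, 10]
Visit 1 → queue [17, 13, 9, 2, 15, 6, 10]
Visit 17 → queue [13, 9, 2, 15, 6, 10]
Visit 13 → queue [9, 2, 15, 6, 10]
Visit 9 → queue [2, 15, 6, 10]
Visit 2 → queue [15, 6, 10]
Visit 15 → queue [6, 10]
Visit 6 → queue [10]
Visit 10 → queue []

16 11 7 5 4 0 18 14 12 3 8 1 17 13 9 2 15 6 10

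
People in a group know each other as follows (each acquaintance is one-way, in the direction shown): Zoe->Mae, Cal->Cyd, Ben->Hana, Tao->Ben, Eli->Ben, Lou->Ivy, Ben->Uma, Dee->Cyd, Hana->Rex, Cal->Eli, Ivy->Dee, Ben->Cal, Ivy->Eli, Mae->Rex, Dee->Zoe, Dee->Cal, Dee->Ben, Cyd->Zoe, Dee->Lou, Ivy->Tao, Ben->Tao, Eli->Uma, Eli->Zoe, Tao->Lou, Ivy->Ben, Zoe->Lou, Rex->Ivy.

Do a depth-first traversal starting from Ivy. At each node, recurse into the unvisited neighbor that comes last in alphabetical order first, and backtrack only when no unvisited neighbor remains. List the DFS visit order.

Visit Ivy
Ivy → Tao
Tao → Lou
Tao → Ben
Ben → Uma
Ben → Hana
Hana → Rex
Ben → Cal
Cal → Eli
Eli → Zoe
Zoe → Mae
Cal → Cyd
Ivy → Dee

Ivy, Tao, Lou, Ben, Uma, Hana, Rex, Cal, Eli, Zoe, Mae, Cyd, Dee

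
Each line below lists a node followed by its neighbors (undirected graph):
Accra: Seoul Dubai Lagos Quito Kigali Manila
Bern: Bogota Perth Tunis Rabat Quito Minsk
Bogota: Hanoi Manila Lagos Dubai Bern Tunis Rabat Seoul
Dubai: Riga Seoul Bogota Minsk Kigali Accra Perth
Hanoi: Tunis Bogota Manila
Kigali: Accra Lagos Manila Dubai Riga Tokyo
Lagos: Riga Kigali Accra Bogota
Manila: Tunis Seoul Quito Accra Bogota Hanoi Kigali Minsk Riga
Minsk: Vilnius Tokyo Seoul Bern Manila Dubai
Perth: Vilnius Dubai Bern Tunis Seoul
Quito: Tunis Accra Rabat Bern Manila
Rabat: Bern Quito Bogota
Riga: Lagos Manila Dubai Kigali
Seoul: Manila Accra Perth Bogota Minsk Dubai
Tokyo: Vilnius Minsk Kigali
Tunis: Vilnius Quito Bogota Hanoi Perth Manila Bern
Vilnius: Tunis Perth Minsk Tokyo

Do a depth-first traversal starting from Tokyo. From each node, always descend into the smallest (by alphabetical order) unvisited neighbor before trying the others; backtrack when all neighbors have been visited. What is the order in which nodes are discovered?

Visit Tokyo
Tokyo → Kigali
Kigali → Accra
Accra → Dubai
Dubai → Bogota
Bogota → Bern
Bern → Minsk
Minsk → Manila
Manila → Hanoi
Hanoi → Tunis
Tunis → Perth
Perth → Seoul
Perth → Vilnius
Tunis → Quito
Quito → Rabat
Manila → Riga
Riga → Lagos

Tokyo, Kigali, Accra, Dubai, Bogota, Bern, Minsk, Manila, Hanoi, Tunis, Perth, Seoul, Vilnius, Quito, Rabat, Riga, Lagos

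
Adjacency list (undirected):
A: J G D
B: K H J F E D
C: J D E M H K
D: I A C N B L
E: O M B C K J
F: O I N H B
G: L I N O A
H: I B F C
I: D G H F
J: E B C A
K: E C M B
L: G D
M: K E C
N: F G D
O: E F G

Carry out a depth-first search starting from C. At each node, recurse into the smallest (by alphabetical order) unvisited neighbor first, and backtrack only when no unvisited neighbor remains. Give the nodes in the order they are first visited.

C, D, A, G, I, F, B, E, J, K, M, O, H, N, L

Visit C
C → D
D → A
A → G
G → I
I → F
F → B
B → E
E → J
E → K
K → M
E → O
B → H
F → N
G → L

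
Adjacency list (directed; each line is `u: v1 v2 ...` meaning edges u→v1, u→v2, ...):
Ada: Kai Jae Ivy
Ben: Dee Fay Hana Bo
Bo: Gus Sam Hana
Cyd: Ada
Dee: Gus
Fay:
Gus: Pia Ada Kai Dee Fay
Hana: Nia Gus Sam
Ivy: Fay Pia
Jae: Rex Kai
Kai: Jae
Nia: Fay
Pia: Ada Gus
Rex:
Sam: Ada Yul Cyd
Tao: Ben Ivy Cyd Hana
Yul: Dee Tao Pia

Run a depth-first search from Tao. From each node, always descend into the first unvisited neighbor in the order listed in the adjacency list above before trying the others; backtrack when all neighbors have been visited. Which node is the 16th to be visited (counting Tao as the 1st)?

Visit Tao
Tao → Ben
Ben → Dee
Dee → Gus
Gus → Pia
Pia → Ada
Ada → Kai
Kai → Jae
Jae → Rex
Ada → Ivy
Ivy → Fay
Ben → Hana
Hana → Nia
Hana → Sam
Sam → Yul
Sam → Cyd
Ben → Bo

Visit order: Tao, Ben, Dee, Gus, Pia, Ada, Kai, Jae, Rex, Ivy, Fay, Hana, Nia, Sam, Yul, Cyd, Bo

Cyd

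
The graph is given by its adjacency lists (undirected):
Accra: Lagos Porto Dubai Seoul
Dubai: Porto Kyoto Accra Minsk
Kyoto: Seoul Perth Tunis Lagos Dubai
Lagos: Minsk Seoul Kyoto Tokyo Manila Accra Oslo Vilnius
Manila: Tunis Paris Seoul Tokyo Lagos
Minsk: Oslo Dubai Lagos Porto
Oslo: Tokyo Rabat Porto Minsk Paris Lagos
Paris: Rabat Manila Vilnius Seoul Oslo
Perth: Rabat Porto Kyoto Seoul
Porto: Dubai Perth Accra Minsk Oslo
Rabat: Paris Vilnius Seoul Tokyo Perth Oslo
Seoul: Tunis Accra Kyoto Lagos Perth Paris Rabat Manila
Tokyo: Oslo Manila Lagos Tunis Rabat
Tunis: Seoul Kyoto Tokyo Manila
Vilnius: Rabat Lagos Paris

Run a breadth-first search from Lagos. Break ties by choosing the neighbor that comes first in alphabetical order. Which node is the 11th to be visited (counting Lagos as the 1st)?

Porto

Visit Lagos; enqueue Accra, Kyoto, Manila, Minsk, Oslo, Seoul, Tokyo, Vilnius → queue [Accra, Kyoto, Manila, Minsk, Oslo, Seoul, Tokyo, Vilnius]
Visit Accra; enqueue Dubai, Porto → queue [Kyoto, Manila, Minsk, Oslo, Seoul, Tokyo, Vilnius, Dubai, Porto]
Visit Kyoto; enqueue Perth, Tunis → queue [Manila, Minsk, Oslo, Seoul, Tokyo, Vilnius, Dubai, Porto, Perth, Tunis]
Visit Manila; enqueue Paris → queue [Minsk, Oslo, Seoul, Tokyo, Vilnius, Dubai, Porto, Perth, Tunis, Paris]
Visit Minsk → queue [Oslo, Seoul, Tokyo, Vilnius, Dubai, Porto, Perth, Tunis, Paris]
Visit Oslo; enqueue Rabat → queue [Seoul, Tokyo, Vilnius, Dubai, Porto, Perth, Tunis, Paris, Rabat]
Visit Seoul → queue [Tokyo, Vilnius, Dubai, Porto, Perth, Tunis, Paris, Rabat]
Visit Tokyo → queue [Vilnius, Dubai, Porto, Perth, Tunis, Paris, Rabat]
Visit Vilnius → queue [Dubai, Porto, Perth, Tunis, Paris, Rabat]
Visit Dubai → queue [Porto, Perth, Tunis, Paris, Rabat]
Visit Porto → queue [Perth, Tunis, Paris, Rabat]
Visit Perth → queue [Tunis, Paris, Rabat]
Visit Tunis → queue [Paris, Rabat]
Visit Paris → queue [Rabat]
Visit Rabat → queue []

Visit order: Lagos, Accra, Kyoto, Manila, Minsk, Oslo, Seoul, Tokyo, Vilnius, Dubai, Porto, Perth, Tunis, Paris, Rabat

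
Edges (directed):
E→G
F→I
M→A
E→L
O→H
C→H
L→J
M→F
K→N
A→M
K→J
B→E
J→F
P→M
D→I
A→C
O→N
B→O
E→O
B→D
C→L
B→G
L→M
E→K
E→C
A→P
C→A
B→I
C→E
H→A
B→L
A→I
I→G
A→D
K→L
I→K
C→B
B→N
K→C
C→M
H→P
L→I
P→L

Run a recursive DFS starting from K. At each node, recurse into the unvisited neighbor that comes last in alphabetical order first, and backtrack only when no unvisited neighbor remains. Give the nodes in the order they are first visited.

K → N → L → M → F → I → G → A → P → D → C → H → E → O → B → J

Visit K
K → N
K → L
L → M
M → F
F → I
I → G
M → A
A → P
A → D
A → C
C → H
C → E
E → O
C → B
L → J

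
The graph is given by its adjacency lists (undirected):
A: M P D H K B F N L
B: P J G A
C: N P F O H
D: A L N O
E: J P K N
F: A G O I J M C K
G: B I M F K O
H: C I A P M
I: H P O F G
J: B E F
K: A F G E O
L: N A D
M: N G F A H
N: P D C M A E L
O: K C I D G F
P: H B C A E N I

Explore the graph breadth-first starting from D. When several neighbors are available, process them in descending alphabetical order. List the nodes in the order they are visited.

Visit D; enqueue O, N, L, A → queue [O, N, L, A]
Visit O; enqueue K, I, G, F, C → queue [N, L, A, K, I, G, F, C]
Visit N; enqueue P, M, E → queue [L, A, K, I, G, F, C, P, M, E]
Visit L → queue [A, K, I, G, F, C, P, M, E]
Visit A; enqueue H, B → queue [K, I, G, F, C, P, M, E, H, B]
Visit K → queue [I, G, F, C, P, M, E, H, B]
Visit I → queue [G, F, C, P, M, E, H, B]
Visit G → queue [F, C, P, M, E, H, B]
Visit F; enqueue J → queue [C, P, M, E, H, B, J]
Visit C → queue [P, M, E, H, B, J]
Visit P → queue [M, E, H, B, J]
Visit M → queue [E, H, B, J]
Visit E → queue [H, B, J]
Visit H → queue [B, J]
Visit B → queue [J]
Visit J → queue []

D -> O -> N -> L -> A -> K -> I -> G -> F -> C -> P -> M -> E -> H -> B -> J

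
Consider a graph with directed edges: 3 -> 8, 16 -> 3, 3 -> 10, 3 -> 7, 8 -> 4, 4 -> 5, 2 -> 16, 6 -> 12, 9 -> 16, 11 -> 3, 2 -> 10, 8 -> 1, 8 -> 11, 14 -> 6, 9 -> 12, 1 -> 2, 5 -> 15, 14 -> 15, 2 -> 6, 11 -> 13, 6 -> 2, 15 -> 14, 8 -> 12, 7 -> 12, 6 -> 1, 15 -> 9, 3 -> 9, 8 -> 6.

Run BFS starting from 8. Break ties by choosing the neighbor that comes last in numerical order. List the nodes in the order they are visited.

Visit 8; enqueue 12, 11, 6, 4, 1 → queue [12, 11, 6, 4, 1]
Visit 12 → queue [11, 6, 4, 1]
Visit 11; enqueue 13, 3 → queue [6, 4, 1, 13, 3]
Visit 6; enqueue 2 → queue [4, 1, 13, 3, 2]
Visit 4; enqueue 5 → queue [1, 13, 3, 2, 5]
Visit 1 → queue [13, 3, 2, 5]
Visit 13 → queue [3, 2, 5]
Visit 3; enqueue 10, 9, 7 → queue [2, 5, 10, 9, 7]
Visit 2; enqueue 16 → queue [5, 10, 9, 7, 16]
Visit 5; enqueue 15 → queue [10, 9, 7, 16, 15]
Visit 10 → queue [9, 7, 16, 15]
Visit 9 → queue [7, 16, 15]
Visit 7 → queue [16, 15]
Visit 16 → queue [15]
Visit 15; enqueue 14 → queue [14]
Visit 14 → queue []

8 12 11 6 4 1 13 3 2 5 10 9 7 16 15 14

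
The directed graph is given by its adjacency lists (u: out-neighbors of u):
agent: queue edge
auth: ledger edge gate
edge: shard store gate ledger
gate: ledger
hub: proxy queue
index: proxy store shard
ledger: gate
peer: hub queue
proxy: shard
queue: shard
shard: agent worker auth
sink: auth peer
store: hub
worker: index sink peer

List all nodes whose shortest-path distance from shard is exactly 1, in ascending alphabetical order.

agent, auth, worker

Level 0: shard
Level 1: agent, auth, worker
Level 2: edge, gate, index, ledger, peer, queue, sink
Level 3: hub, proxy, store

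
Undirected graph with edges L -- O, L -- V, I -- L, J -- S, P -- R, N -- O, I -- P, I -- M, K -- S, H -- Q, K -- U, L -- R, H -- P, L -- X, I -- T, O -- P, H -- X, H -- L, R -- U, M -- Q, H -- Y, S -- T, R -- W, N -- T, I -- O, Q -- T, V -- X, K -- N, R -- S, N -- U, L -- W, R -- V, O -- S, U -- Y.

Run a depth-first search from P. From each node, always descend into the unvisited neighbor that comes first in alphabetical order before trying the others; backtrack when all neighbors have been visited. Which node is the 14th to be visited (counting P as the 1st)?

Visit P
P → H
H → L
L → I
I → M
M → Q
Q → T
T → N
N → K
K → S
S → J
S → O
S → R
R → U
U → Y
R → V
V → X
R → W

Visit order: P, H, L, I, M, Q, T, N, K, S, J, O, R, U, Y, V, X, W

U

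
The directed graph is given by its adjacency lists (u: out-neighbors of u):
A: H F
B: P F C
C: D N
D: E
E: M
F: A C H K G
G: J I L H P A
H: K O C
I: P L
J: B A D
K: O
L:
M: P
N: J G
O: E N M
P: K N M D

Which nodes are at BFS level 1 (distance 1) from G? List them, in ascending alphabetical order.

A, H, I, J, L, P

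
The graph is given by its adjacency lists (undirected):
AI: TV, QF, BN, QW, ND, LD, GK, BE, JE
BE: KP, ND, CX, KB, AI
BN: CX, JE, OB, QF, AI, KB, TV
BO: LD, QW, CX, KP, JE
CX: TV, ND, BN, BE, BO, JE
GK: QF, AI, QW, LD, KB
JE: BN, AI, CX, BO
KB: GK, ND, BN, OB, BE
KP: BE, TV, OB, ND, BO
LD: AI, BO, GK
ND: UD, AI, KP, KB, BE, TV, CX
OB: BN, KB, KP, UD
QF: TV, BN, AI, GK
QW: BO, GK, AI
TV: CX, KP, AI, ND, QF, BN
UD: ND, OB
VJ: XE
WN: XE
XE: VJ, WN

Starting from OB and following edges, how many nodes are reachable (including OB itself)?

BFS from OB visits: OB, BN, KB, KP, UD, CX, JE, QF, AI, TV, GK, ND, BE, BO, QW, LD
Reachable nodes: 16 of 19 total.

16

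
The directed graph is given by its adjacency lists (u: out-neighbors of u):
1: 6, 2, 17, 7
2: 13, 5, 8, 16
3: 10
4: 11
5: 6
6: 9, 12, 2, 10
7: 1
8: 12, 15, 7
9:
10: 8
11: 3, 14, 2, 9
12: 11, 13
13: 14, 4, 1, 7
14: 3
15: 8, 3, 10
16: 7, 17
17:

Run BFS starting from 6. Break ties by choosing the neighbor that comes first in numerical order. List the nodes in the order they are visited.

6, 2, 9, 10, 12, 5, 8, 13, 16, 11, 7, 15, 1, 4, 14, 17, 3

Visit 6; enqueue 2, 9, 10, 12 → queue [2, 9, 10, 12]
Visit 2; enqueue 5, 8, 13, 16 → queue [9, 10, 12, 5, 8, 13, 16]
Visit 9 → queue [10, 12, 5, 8, 13, 16]
Visit 10 → queue [12, 5, 8, 13, 16]
Visit 12; enqueue 11 → queue [5, 8, 13, 16, 11]
Visit 5 → queue [8, 13, 16, 11]
Visit 8; enqueue 7, 15 → queue [13, 16, 11, 7, 15]
Visit 13; enqueue 1, 4, 14 → queue [16, 11, 7, 15, 1, 4, 14]
Visit 16; enqueue 17 → queue [11, 7, 15, 1, 4, 14, 17]
Visit 11; enqueue 3 → queue [7, 15, 1, 4, 14, 17, 3]
Visit 7 → queue [15, 1, 4, 14, 17, 3]
Visit 15 → queue [1, 4, 14, 17, 3]
Visit 1 → queue [4, 14, 17, 3]
Visit 4 → queue [14, 17, 3]
Visit 14 → queue [17, 3]
Visit 17 → queue [3]
Visit 3 → queue []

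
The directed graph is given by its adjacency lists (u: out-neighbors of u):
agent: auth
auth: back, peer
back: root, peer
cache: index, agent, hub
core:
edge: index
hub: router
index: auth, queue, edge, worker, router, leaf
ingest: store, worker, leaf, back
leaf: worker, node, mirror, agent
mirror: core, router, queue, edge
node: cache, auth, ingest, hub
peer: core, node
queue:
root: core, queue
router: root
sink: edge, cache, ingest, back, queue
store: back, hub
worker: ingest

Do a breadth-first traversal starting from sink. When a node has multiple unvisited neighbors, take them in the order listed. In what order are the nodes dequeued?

Visit sink; enqueue edge, cache, ingest, back, queue → queue [edge, cache, ingest, back, queue]
Visit edge; enqueue index → queue [cache, ingest, back, queue, index]
Visit cache; enqueue agent, hub → queue [ingest, back, queue, index, agent, hub]
Visit ingest; enqueue store, worker, leaf → queue [back, queue, index, agent, hub, store, worker, leaf]
Visit back; enqueue root, peer → queue [queue, index, agent, hub, store, worker, leaf, root, peer]
Visit queue → queue [index, agent, hub, store, worker, leaf, root, peer]
Visit index; enqueue auth, router → queue [agent, hub, store, worker, leaf, root, peer, auth, router]
Visit agent → queue [hub, store, worker, leaf, root, peer, auth, router]
Visit hub → queue [store, worker, leaf, root, peer, auth, router]
Visit store → queue [worker, leaf, root, peer, auth, router]
Visit worker → queue [leaf, root, peer, auth, router]
Visit leaf; enqueue node, mirror → queue [root, peer, auth, router, node, mirror]
Visit root; enqueue core → queue [peer, auth, router, node, mirror, core]
Visit peer → queue [auth, router, node, mirror, core]
Visit auth → queue [router, node, mirror, core]
Visit router → queue [node, mirror, core]
Visit node → queue [mirror, core]
Visit mirror → queue [core]
Visit core → queue []

sink, edge, cache, ingest, back, queue, index, agent, hub, store, worker, leaf, root, peer, auth, router, node, mirror, core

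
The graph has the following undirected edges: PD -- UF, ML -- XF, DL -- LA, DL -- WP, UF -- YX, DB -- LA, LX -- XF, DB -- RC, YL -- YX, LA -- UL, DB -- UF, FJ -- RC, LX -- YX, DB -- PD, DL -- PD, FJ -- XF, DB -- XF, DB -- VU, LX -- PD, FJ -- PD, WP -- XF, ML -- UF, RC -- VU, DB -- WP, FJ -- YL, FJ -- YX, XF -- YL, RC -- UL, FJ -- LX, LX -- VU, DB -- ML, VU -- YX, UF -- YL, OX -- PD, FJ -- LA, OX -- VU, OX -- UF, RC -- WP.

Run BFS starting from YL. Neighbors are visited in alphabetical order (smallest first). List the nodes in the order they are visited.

Visit YL; enqueue FJ, UF, XF, YX → queue [FJ, UF, XF, YX]
Visit FJ; enqueue LA, LX, PD, RC → queue [UF, XF, YX, LA, LX, PD, RC]
Visit UF; enqueue DB, ML, OX → queue [XF, YX, LA, LX, PD, RC, DB, ML, OX]
Visit XF; enqueue WP → queue [YX, LA, LX, PD, RC, DB, ML, OX, WP]
Visit YX; enqueue VU → queue [LA, LX, PD, RC, DB, ML, OX, WP, VU]
Visit LA; enqueue DL, UL → queue [LX, PD, RC, DB, ML, OX, WP, VU, DL, UL]
Visit LX → queue [PD, RC, DB, ML, OX, WP, VU, DL, UL]
Visit PD → queue [RC, DB, ML, OX, WP, VU, DL, UL]
Visit RC → queue [DB, ML, OX, WP, VU, DL, UL]
Visit DB → queue [ML, OX, WP, VU, DL, UL]
Visit ML → queue [OX, WP, VU, DL, UL]
Visit OX → queue [WP, VU, DL, UL]
Visit WP → queue [VU, DL, UL]
Visit VU → queue [DL, UL]
Visit DL → queue [UL]
Visit UL → queue []

YL, FJ, UF, XF, YX, LA, LX, PD, RC, DB, ML, OX, WP, VU, DL, UL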